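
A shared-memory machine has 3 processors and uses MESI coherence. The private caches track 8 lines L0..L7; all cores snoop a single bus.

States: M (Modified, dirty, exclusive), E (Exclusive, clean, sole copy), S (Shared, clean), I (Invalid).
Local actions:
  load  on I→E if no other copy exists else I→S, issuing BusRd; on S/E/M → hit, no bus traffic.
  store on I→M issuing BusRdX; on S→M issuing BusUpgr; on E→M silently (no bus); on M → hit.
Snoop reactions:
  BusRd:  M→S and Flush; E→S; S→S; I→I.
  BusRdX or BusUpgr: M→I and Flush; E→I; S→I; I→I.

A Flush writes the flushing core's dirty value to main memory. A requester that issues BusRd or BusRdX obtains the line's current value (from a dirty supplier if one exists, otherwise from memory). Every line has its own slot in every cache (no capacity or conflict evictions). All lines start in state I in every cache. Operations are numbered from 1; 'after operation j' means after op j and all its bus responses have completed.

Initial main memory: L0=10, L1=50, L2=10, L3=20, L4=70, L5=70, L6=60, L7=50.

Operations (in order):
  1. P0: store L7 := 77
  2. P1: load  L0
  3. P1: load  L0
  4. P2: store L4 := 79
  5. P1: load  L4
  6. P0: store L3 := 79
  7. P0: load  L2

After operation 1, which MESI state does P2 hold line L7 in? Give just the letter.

state = I

step 1: P0: store L7 := 77  ⟶  MII  (L7)  txn=BusRdX  M[L7]=50
step 2: P1: load  L0  ⟶  IEI  (L0)  txn=BusRd  M[L0]=10
step 3: P1: load  L0  ⟶  IEI  (L0)  txn=∅  M[L0]=10
step 4: P2: store L4 := 79  ⟶  IIM  (L4)  txn=BusRdX  M[L4]=70
step 5: P1: load  L4  ⟶  ISS  (L4)  txn=BusRd+Flush  M[L4]=79
step 6: P0: store L3 := 79  ⟶  MII  (L3)  txn=BusRdX  M[L3]=20
step 7: P0: load  L2  ⟶  EII  (L2)  txn=BusRd  M[L2]=10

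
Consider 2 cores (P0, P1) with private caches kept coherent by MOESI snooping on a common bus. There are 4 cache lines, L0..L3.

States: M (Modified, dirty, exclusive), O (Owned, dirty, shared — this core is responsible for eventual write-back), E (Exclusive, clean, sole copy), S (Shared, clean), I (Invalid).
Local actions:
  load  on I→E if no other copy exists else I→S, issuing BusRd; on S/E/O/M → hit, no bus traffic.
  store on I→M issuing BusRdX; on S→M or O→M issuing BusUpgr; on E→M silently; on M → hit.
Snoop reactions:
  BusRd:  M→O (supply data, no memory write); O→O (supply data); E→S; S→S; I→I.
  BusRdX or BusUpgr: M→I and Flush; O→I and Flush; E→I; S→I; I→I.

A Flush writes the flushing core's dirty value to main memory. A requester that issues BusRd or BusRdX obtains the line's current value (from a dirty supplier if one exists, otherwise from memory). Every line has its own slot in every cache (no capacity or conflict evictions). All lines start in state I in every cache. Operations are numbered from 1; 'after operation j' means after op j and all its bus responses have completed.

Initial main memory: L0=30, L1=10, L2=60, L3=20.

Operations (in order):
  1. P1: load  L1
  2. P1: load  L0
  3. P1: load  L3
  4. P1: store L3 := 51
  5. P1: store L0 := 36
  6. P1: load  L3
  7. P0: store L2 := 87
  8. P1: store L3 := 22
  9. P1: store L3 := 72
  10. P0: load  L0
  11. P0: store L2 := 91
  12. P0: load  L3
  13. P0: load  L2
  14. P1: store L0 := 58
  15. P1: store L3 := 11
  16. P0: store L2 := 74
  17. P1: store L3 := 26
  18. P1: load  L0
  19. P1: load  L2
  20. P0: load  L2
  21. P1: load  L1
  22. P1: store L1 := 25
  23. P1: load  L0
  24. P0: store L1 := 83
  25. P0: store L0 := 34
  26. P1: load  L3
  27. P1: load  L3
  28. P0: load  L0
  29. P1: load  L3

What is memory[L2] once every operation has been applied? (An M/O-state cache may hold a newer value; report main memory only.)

  op1 P1: load  L1 → I/E on L1; bus BusRd; mem=10
  op2 P1: load  L0 → I/E on L0; bus BusRd; mem=30
  op3 P1: load  L3 → I/E on L3; bus BusRd; mem=20
  op4 P1: store L3 := 51 → I/M on L3; bus (none); mem=20
  op5 P1: store L0 := 36 → I/M on L0; bus (none); mem=30
  op6 P1: load  L3 → I/M on L3; bus (none); mem=20
  op7 P0: store L2 := 87 → M/I on L2; bus BusRdX; mem=60
  op8 P1: store L3 := 22 → I/M on L3; bus (none); mem=20
  op9 P1: store L3 := 72 → I/M on L3; bus (none); mem=20
  op10 P0: load  L0 → S/O on L0; bus BusRd; mem=30
  op11 P0: store L2 := 91 → M/I on L2; bus (none); mem=60
  op12 P0: load  L3 → S/O on L3; bus BusRd; mem=20
  op13 P0: load  L2 → M/I on L2; bus (none); mem=60
  op14 P1: store L0 := 58 → I/M on L0; bus BusUpgr; mem=30
  op15 P1: store L3 := 11 → I/M on L3; bus BusUpgr; mem=20
  op16 P0: store L2 := 74 → M/I on L2; bus (none); mem=60
  op17 P1: store L3 := 26 → I/M on L3; bus (none); mem=20
  op18 P1: load  L0 → I/M on L0; bus (none); mem=30
  op19 P1: load  L2 → O/S on L2; bus BusRd; mem=60
  op20 P0: load  L2 → O/S on L2; bus (none); mem=60
  op21 P1: load  L1 → I/E on L1; bus (none); mem=10
  op22 P1: store L1 := 25 → I/M on L1; bus (none); mem=10
  op23 P1: load  L0 → I/M on L0; bus (none); mem=30
  op24 P0: store L1 := 83 → M/I on L1; bus BusRdX Flush; mem=25
  op25 P0: store L0 := 34 → M/I on L0; bus BusRdX Flush; mem=58
  op26 P1: load  L3 → I/M on L3; bus (none); mem=20
  op27 P1: load  L3 → I/M on L3; bus (none); mem=20
  op28 P0: load  L0 → M/I on L0; bus (none); mem=58
  op29 P1: load  L3 → I/M on L3; bus (none); mem=20

memory[L2] = 60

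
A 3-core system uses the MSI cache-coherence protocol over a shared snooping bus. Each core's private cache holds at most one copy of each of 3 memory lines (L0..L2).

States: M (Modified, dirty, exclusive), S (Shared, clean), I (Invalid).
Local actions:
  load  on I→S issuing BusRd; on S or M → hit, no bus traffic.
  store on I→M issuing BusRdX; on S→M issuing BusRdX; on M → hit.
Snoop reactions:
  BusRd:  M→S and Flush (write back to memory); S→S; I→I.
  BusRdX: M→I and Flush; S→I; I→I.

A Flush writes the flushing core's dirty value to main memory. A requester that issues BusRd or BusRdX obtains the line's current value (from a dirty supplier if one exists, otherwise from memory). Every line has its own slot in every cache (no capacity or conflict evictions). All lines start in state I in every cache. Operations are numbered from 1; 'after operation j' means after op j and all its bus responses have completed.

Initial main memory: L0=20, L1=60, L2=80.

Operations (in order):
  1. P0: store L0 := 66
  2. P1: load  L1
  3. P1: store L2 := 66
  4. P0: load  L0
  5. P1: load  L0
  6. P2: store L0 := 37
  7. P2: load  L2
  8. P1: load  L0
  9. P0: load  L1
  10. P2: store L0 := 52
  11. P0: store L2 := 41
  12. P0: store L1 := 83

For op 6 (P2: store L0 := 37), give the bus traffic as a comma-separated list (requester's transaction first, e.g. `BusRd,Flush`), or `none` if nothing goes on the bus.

bus = BusRdX

step 1: P0: store L0 := 66  ⟶  MII  (L0)  txn=BusRdX  M[L0]=20
step 2: P1: load  L1  ⟶  ISI  (L1)  txn=BusRd  M[L1]=60
step 3: P1: store L2 := 66  ⟶  IMI  (L2)  txn=BusRdX  M[L2]=80
step 4: P0: load  L0  ⟶  MII  (L0)  txn=∅  M[L0]=20
step 5: P1: load  L0  ⟶  SSI  (L0)  txn=BusRd+Flush  M[L0]=66
step 6: P2: store L0 := 37  ⟶  IIM  (L0)  txn=BusRdX  M[L0]=66
step 7: P2: load  L2  ⟶  ISS  (L2)  txn=BusRd+Flush  M[L2]=66
step 8: P1: load  L0  ⟶  ISS  (L0)  txn=BusRd+Flush  M[L0]=37
step 9: P0: load  L1  ⟶  SSI  (L1)  txn=BusRd  M[L1]=60
step 10: P2: store L0 := 52  ⟶  IIM  (L0)  txn=BusRdX  M[L0]=37
step 11: P0: store L2 := 41  ⟶  MII  (L2)  txn=BusRdX  M[L2]=66
step 12: P0: store L1 := 83  ⟶  MII  (L1)  txn=BusRdX  M[L1]=60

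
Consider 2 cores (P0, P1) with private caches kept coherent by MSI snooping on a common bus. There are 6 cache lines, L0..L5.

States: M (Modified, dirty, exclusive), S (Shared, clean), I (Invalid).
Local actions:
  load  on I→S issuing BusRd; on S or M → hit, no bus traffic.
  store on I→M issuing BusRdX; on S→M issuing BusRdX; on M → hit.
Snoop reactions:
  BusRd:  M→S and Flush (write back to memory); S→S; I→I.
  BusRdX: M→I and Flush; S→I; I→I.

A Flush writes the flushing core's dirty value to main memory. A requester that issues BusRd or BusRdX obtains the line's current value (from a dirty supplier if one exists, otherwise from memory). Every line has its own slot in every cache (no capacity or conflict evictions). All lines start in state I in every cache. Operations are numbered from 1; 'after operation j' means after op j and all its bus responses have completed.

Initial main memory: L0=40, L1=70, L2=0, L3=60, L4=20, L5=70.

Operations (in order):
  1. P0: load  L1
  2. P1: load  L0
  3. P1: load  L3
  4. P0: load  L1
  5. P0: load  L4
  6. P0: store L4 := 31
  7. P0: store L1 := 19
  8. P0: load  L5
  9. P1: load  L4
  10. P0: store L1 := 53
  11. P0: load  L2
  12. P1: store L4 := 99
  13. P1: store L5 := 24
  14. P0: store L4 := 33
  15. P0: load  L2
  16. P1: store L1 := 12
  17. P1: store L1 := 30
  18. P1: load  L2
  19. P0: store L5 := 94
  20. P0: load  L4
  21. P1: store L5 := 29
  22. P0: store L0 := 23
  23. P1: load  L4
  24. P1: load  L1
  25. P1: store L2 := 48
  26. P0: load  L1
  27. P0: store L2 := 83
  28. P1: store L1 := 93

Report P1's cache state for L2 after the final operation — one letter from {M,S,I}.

state = I

step 1: P0: load  L1  ⟶  SI  (L1)  txn=BusRd  M[L1]=70
step 2: P1: load  L0  ⟶  IS  (L0)  txn=BusRd  M[L0]=40
step 3: P1: load  L3  ⟶  IS  (L3)  txn=BusRd  M[L3]=60
step 4: P0: load  L1  ⟶  SI  (L1)  txn=∅  M[L1]=70
step 5: P0: load  L4  ⟶  SI  (L4)  txn=BusRd  M[L4]=20
step 6: P0: store L4 := 31  ⟶  MI  (L4)  txn=BusRdX  M[L4]=20
step 7: P0: store L1 := 19  ⟶  MI  (L1)  txn=BusRdX  M[L1]=70
step 8: P0: load  L5  ⟶  SI  (L5)  txn=BusRd  M[L5]=70
step 9: P1: load  L4  ⟶  SS  (L4)  txn=BusRd+Flush  M[L4]=31
step 10: P0: store L1 := 53  ⟶  MI  (L1)  txn=∅  M[L1]=70
step 11: P0: load  L2  ⟶  SI  (L2)  txn=BusRd  M[L2]=0
step 12: P1: store L4 := 99  ⟶  IM  (L4)  txn=BusRdX  M[L4]=31
step 13: P1: store L5 := 24  ⟶  IM  (L5)  txn=BusRdX  M[L5]=70
step 14: P0: store L4 := 33  ⟶  MI  (L4)  txn=BusRdX+Flush  M[L4]=99
step 15: P0: load  L2  ⟶  SI  (L2)  txn=∅  M[L2]=0
step 16: P1: store L1 := 12  ⟶  IM  (L1)  txn=BusRdX+Flush  M[L1]=53
step 17: P1: store L1 := 30  ⟶  IM  (L1)  txn=∅  M[L1]=53
step 18: P1: load  L2  ⟶  SS  (L2)  txn=BusRd  M[L2]=0
step 19: P0: store L5 := 94  ⟶  MI  (L5)  txn=BusRdX+Flush  M[L5]=24
step 20: P0: load  L4  ⟶  MI  (L4)  txn=∅  M[L4]=99
step 21: P1: store L5 := 29  ⟶  IM  (L5)  txn=BusRdX+Flush  M[L5]=94
step 22: P0: store L0 := 23  ⟶  MI  (L0)  txn=BusRdX  M[L0]=40
step 23: P1: load  L4  ⟶  SS  (L4)  txn=BusRd+Flush  M[L4]=33
step 24: P1: load  L1  ⟶  IM  (L1)  txn=∅  M[L1]=53
step 25: P1: store L2 := 48  ⟶  IM  (L2)  txn=BusRdX  M[L2]=0
step 26: P0: load  L1  ⟶  SS  (L1)  txn=BusRd+Flush  M[L1]=30
step 27: P0: store L2 := 83  ⟶  MI  (L2)  txn=BusRdX+Flush  M[L2]=48
step 28: P1: store L1 := 93  ⟶  IM  (L1)  txn=BusRdX  M[L1]=30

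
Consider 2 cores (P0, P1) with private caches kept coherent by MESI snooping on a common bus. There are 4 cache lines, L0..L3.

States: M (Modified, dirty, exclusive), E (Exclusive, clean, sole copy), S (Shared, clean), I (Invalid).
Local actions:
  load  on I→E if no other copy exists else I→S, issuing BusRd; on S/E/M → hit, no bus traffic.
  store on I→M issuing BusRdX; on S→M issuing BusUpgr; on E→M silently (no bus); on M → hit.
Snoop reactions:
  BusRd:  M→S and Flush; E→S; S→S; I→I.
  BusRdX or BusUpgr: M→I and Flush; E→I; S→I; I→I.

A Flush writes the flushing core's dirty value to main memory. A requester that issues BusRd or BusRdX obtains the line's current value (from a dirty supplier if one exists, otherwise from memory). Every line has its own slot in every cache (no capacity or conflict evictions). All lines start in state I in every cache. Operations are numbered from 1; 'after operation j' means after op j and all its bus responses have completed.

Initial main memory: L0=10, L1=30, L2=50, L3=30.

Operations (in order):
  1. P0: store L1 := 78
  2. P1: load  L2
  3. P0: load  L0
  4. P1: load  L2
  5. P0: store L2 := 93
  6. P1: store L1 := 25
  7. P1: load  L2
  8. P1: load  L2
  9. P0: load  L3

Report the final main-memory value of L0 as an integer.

memory[L0] = 10

  op1 P0: store L1 := 78 → M/I on L1; bus BusRdX; mem=30
  op2 P1: load  L2 → I/E on L2; bus BusRd; mem=50
  op3 P0: load  L0 → E/I on L0; bus BusRd; mem=10
  op4 P1: load  L2 → I/E on L2; bus (none); mem=50
  op5 P0: store L2 := 93 → M/I on L2; bus BusRdX; mem=50
  op6 P1: store L1 := 25 → I/M on L1; bus BusRdX Flush; mem=78
  op7 P1: load  L2 → S/S on L2; bus BusRd Flush; mem=93
  op8 P1: load  L2 → S/S on L2; bus (none); mem=93
  op9 P0: load  L3 → E/I on L3; bus BusRd; mem=30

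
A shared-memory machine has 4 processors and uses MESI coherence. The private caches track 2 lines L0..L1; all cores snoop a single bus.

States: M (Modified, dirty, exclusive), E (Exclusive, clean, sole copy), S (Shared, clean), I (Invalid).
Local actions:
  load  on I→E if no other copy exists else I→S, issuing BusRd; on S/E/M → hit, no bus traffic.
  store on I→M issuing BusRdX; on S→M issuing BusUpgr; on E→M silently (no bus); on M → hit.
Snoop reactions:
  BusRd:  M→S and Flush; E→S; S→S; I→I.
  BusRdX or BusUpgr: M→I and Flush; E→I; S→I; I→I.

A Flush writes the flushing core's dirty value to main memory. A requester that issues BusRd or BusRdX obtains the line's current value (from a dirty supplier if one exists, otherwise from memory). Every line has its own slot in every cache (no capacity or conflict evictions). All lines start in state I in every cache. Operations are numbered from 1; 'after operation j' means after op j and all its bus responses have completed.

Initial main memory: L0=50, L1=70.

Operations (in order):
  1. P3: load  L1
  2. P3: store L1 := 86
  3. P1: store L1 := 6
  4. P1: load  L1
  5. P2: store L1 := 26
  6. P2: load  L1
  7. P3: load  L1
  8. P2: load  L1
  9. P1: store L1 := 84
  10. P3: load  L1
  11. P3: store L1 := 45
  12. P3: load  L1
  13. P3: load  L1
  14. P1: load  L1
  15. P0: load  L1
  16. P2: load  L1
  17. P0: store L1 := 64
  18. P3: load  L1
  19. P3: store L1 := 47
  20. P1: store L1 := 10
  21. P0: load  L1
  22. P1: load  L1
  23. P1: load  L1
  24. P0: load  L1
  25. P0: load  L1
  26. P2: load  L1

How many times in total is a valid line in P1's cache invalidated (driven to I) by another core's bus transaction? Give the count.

invalidations = 3

[1] P3: load  L1 | P0:I, P1:I, P2:I, P3:E(70) | bus: BusRd
[2] P3: store L1 := 86 | P0:I, P1:I, P2:I, P3:M(86) | bus: none
[3] P1: store L1 := 6 | P0:I, P1:M(6), P2:I, P3:I | bus: BusRdX,Flush
[4] P1: load  L1 | P0:I, P1:M(6), P2:I, P3:I | bus: none
[5] P2: store L1 := 26 | P0:I, P1:I, P2:M(26), P3:I | bus: BusRdX,Flush
[6] P2: load  L1 | P0:I, P1:I, P2:M(26), P3:I | bus: none
[7] P3: load  L1 | P0:I, P1:I, P2:S(26), P3:S(26) | bus: BusRd,Flush
[8] P2: load  L1 | P0:I, P1:I, P2:S(26), P3:S(26) | bus: none
[9] P1: store L1 := 84 | P0:I, P1:M(84), P2:I, P3:I | bus: BusRdX
[10] P3: load  L1 | P0:I, P1:S(84), P2:I, P3:S(84) | bus: BusRd,Flush
[11] P3: store L1 := 45 | P0:I, P1:I, P2:I, P3:M(45) | bus: BusUpgr
[12] P3: load  L1 | P0:I, P1:I, P2:I, P3:M(45) | bus: none
[13] P3: load  L1 | P0:I, P1:I, P2:I, P3:M(45) | bus: none
[14] P1: load  L1 | P0:I, P1:S(45), P2:I, P3:S(45) | bus: BusRd,Flush
[15] P0: load  L1 | P0:S(45), P1:S(45), P2:I, P3:S(45) | bus: BusRd
[16] P2: load  L1 | P0:S(45), P1:S(45), P2:S(45), P3:S(45) | bus: BusRd
[17] P0: store L1 := 64 | P0:M(64), P1:I, P2:I, P3:I | bus: BusUpgr
[18] P3: load  L1 | P0:S(64), P1:I, P2:I, P3:S(64) | bus: BusRd,Flush
[19] P3: store L1 := 47 | P0:I, P1:I, P2:I, P3:M(47) | bus: BusUpgr
[20] P1: store L1 := 10 | P0:I, P1:M(10), P2:I, P3:I | bus: BusRdX,Flush
[21] P0: load  L1 | P0:S(10), P1:S(10), P2:I, P3:I | bus: BusRd,Flush
[22] P1: load  L1 | P0:S(10), P1:S(10), P2:I, P3:I | bus: none
[23] P1: load  L1 | P0:S(10), P1:S(10), P2:I, P3:I | bus: none
[24] P0: load  L1 | P0:S(10), P1:S(10), P2:I, P3:I | bus: none
[25] P0: load  L1 | P0:S(10), P1:S(10), P2:I, P3:I | bus: none
[26] P2: load  L1 | P0:S(10), P1:S(10), P2:S(10), P3:I | bus: BusRd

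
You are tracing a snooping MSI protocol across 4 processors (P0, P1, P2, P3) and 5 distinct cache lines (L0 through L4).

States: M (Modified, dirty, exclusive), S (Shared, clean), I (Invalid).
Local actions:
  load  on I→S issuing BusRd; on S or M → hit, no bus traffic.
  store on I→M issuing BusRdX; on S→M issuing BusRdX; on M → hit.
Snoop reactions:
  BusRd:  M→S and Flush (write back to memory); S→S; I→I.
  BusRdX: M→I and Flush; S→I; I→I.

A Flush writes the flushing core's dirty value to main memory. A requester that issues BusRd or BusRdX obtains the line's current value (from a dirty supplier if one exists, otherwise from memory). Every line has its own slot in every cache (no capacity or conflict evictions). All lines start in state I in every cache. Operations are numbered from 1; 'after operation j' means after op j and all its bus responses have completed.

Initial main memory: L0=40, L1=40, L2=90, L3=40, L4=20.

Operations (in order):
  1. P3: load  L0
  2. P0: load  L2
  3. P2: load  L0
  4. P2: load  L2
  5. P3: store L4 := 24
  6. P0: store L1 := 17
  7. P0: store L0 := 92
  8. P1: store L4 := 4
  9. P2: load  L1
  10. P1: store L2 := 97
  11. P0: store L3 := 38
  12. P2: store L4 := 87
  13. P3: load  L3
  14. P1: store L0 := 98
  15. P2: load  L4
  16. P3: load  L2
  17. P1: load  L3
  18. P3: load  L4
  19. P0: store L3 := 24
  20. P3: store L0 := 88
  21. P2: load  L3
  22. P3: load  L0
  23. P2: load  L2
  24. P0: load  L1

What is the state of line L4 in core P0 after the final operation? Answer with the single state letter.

state = I

1. P3: load  L0  bus=[BusRd]  L0: P0=I P1=I P2=I P3=S  mem[L0]=40
2. P0: load  L2  bus=[BusRd]  L2: P0=S P1=I P2=I P3=I  mem[L2]=90
3. P2: load  L0  bus=[BusRd]  L0: P0=I P1=I P2=S P3=S  mem[L0]=40
4. P2: load  L2  bus=[BusRd]  L2: P0=S P1=I P2=S P3=I  mem[L2]=90
5. P3: store L4 := 24  bus=[BusRdX]  L4: P0=I P1=I P2=I P3=M  mem[L4]=20
6. P0: store L1 := 17  bus=[BusRdX]  L1: P0=M P1=I P2=I P3=I  mem[L1]=40
7. P0: store L0 := 92  bus=[BusRdX]  L0: P0=M P1=I P2=I P3=I  mem[L0]=40
8. P1: store L4 := 4  bus=[BusRdX,Flush]  L4: P0=I P1=M P2=I P3=I  mem[L4]=24
9. P2: load  L1  bus=[BusRd,Flush]  L1: P0=S P1=I P2=S P3=I  mem[L1]=17
10. P1: store L2 := 97  bus=[BusRdX]  L2: P0=I P1=M P2=I P3=I  mem[L2]=90
11. P0: store L3 := 38  bus=[BusRdX]  L3: P0=M P1=I P2=I P3=I  mem[L3]=40
12. P2: store L4 := 87  bus=[BusRdX,Flush]  L4: P0=I P1=I P2=M P3=I  mem[L4]=4
13. P3: load  L3  bus=[BusRd,Flush]  L3: P0=S P1=I P2=I P3=S  mem[L3]=38
14. P1: store L0 := 98  bus=[BusRdX,Flush]  L0: P0=I P1=M P2=I P3=I  mem[L0]=92
15. P2: load  L4  bus=[-]  L4: P0=I P1=I P2=M P3=I  mem[L4]=4
16. P3: load  L2  bus=[BusRd,Flush]  L2: P0=I P1=S P2=I P3=S  mem[L2]=97
17. P1: load  L3  bus=[BusRd]  L3: P0=S P1=S P2=I P3=S  mem[L3]=38
18. P3: load  L4  bus=[BusRd,Flush]  L4: P0=I P1=I P2=S P3=S  mem[L4]=87
19. P0: store L3 := 24  bus=[BusRdX]  L3: P0=M P1=I P2=I P3=I  mem[L3]=38
20. P3: store L0 := 88  bus=[BusRdX,Flush]  L0: P0=I P1=I P2=I P3=M  mem[L0]=98
21. P2: load  L3  bus=[BusRd,Flush]  L3: P0=S P1=I P2=S P3=I  mem[L3]=24
22. P3: load  L0  bus=[-]  L0: P0=I P1=I P2=I P3=M  mem[L0]=98
23. P2: load  L2  bus=[BusRd]  L2: P0=I P1=S P2=S P3=S  mem[L2]=97
24. P0: load  L1  bus=[-]  L1: P0=S P1=I P2=S P3=I  mem[L1]=17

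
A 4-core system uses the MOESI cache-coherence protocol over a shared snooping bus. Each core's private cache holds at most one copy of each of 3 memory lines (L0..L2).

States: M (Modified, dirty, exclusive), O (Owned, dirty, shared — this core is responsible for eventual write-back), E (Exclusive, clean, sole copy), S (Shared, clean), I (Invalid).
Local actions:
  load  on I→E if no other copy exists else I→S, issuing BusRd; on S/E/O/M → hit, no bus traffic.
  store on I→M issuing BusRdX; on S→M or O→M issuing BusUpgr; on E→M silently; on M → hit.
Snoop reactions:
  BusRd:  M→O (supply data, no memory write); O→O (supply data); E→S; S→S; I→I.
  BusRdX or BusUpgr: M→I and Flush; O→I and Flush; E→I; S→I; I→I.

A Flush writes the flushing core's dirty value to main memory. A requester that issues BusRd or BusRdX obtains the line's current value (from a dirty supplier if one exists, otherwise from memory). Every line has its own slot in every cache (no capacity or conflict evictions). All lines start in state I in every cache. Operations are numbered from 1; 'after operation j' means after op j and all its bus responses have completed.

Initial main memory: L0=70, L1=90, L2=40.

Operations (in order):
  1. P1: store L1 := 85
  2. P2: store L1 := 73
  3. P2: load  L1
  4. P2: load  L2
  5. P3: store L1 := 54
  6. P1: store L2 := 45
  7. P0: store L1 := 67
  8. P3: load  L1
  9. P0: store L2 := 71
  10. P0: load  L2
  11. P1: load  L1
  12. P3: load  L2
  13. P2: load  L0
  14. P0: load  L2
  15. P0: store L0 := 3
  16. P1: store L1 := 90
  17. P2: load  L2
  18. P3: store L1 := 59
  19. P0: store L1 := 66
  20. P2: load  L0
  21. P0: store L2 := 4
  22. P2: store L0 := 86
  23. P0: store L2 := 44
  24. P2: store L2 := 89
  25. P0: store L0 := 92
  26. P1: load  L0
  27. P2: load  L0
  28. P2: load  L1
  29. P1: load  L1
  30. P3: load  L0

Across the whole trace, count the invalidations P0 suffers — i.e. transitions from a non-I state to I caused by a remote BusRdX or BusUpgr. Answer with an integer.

  op1 P1: store L1 := 85 → I/M/I/I on L1; bus BusRdX; mem=90
  op2 P2: store L1 := 73 → I/I/M/I on L1; bus BusRdX Flush; mem=85
  op3 P2: load  L1 → I/I/M/I on L1; bus (none); mem=85
  op4 P2: load  L2 → I/I/E/I on L2; bus BusRd; mem=40
  op5 P3: store L1 := 54 → I/I/I/M on L1; bus BusRdX Flush; mem=73
  op6 P1: store L2 := 45 → I/M/I/I on L2; bus BusRdX; mem=40
  op7 P0: store L1 := 67 → M/I/I/I on L1; bus BusRdX Flush; mem=54
  op8 P3: load  L1 → O/I/I/S on L1; bus BusRd; mem=54
  op9 P0: store L2 := 71 → M/I/I/I on L2; bus BusRdX Flush; mem=45
  op10 P0: load  L2 → M/I/I/I on L2; bus (none); mem=45
  op11 P1: load  L1 → O/S/I/S on L1; bus BusRd; mem=54
  op12 P3: load  L2 → O/I/I/S on L2; bus BusRd; mem=45
  op13 P2: load  L0 → I/I/E/I on L0; bus BusRd; mem=70
  op14 P0: load  L2 → O/I/I/S on L2; bus (none); mem=45
  op15 P0: store L0 := 3 → M/I/I/I on L0; bus BusRdX; mem=70
  op16 P1: store L1 := 90 → I/M/I/I on L1; bus BusUpgr Flush; mem=67
  op17 P2: load  L2 → O/I/S/S on L2; bus BusRd; mem=45
  op18 P3: store L1 := 59 → I/I/I/M on L1; bus BusRdX Flush; mem=90
  op19 P0: store L1 := 66 → M/I/I/I on L1; bus BusRdX Flush; mem=59
  op20 P2: load  L0 → O/I/S/I on L0; bus BusRd; mem=70
  op21 P0: store L2 := 4 → M/I/I/I on L2; bus BusUpgr; mem=45
  op22 P2: store L0 := 86 → I/I/M/I on L0; bus BusUpgr Flush; mem=3
  op23 P0: store L2 := 44 → M/I/I/I on L2; bus (none); mem=45
  op24 P2: store L2 := 89 → I/I/M/I on L2; bus BusRdX Flush; mem=44
  op25 P0: store L0 := 92 → M/I/I/I on L0; bus BusRdX Flush; mem=86
  op26 P1: load  L0 → O/S/I/I on L0; bus BusRd; mem=86
  op27 P2: load  L0 → O/S/S/I on L0; bus BusRd; mem=86
  op28 P2: load  L1 → O/I/S/I on L1; bus BusRd; mem=59
  op29 P1: load  L1 → O/S/S/I on L1; bus BusRd; mem=59
  op30 P3: load  L0 → O/S/S/S on L0; bus BusRd; mem=86

invalidations = 3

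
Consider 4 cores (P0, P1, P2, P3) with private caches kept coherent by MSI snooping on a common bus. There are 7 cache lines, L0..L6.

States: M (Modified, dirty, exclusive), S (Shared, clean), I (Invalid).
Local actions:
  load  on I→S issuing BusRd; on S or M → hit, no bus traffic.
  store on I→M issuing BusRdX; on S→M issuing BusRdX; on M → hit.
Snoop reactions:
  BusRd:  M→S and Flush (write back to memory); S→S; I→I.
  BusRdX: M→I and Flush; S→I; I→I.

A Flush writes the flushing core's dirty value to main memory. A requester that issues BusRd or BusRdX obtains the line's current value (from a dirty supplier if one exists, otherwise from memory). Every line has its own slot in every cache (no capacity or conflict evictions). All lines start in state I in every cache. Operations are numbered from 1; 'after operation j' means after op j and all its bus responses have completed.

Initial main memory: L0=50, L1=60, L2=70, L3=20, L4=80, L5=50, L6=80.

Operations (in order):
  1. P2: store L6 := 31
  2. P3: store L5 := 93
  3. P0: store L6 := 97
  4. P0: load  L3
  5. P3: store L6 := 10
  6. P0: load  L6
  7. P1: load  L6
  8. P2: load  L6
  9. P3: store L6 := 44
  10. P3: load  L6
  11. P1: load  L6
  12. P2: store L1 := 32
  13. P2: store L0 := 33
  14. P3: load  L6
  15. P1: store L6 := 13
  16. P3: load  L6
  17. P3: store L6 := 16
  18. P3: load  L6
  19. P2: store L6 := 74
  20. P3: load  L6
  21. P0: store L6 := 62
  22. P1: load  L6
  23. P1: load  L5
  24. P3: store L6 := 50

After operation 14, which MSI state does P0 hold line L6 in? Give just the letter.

[1] P2: store L6 := 31 | P0:I, P1:I, P2:M(31), P3:I | bus: BusRdX
[2] P3: store L5 := 93 | P0:I, P1:I, P2:I, P3:M(93) | bus: BusRdX
[3] P0: store L6 := 97 | P0:M(97), P1:I, P2:I, P3:I | bus: BusRdX,Flush
[4] P0: load  L3 | P0:S(20), P1:I, P2:I, P3:I | bus: BusRd
[5] P3: store L6 := 10 | P0:I, P1:I, P2:I, P3:M(10) | bus: BusRdX,Flush
[6] P0: load  L6 | P0:S(10), P1:I, P2:I, P3:S(10) | bus: BusRd,Flush
[7] P1: load  L6 | P0:S(10), P1:S(10), P2:I, P3:S(10) | bus: BusRd
[8] P2: load  L6 | P0:S(10), P1:S(10), P2:S(10), P3:S(10) | bus: BusRd
[9] P3: store L6 := 44 | P0:I, P1:I, P2:I, P3:M(44) | bus: BusRdX
[10] P3: load  L6 | P0:I, P1:I, P2:I, P3:M(44) | bus: none
[11] P1: load  L6 | P0:I, P1:S(44), P2:I, P3:S(44) | bus: BusRd,Flush
[12] P2: store L1 := 32 | P0:I, P1:I, P2:M(32), P3:I | bus: BusRdX
[13] P2: store L0 := 33 | P0:I, P1:I, P2:M(33), P3:I | bus: BusRdX
[14] P3: load  L6 | P0:I, P1:S(44), P2:I, P3:S(44) | bus: none
[15] P1: store L6 := 13 | P0:I, P1:M(13), P2:I, P3:I | bus: BusRdX
[16] P3: load  L6 | P0:I, P1:S(13), P2:I, P3:S(13) | bus: BusRd,Flush
[17] P3: store L6 := 16 | P0:I, P1:I, P2:I, P3:M(16) | bus: BusRdX
[18] P3: load  L6 | P0:I, P1:I, P2:I, P3:M(16) | bus: none
[19] P2: store L6 := 74 | P0:I, P1:I, P2:M(74), P3:I | bus: BusRdX,Flush
[20] P3: load  L6 | P0:I, P1:I, P2:S(74), P3:S(74) | bus: BusRd,Flush
[21] P0: store L6 := 62 | P0:M(62), P1:I, P2:I, P3:I | bus: BusRdX
[22] P1: load  L6 | P0:S(62), P1:S(62), P2:I, P3:I | bus: BusRd,Flush
[23] P1: load  L5 | P0:I, P1:S(93), P2:I, P3:S(93) | bus: BusRd,Flush
[24] P3: store L6 := 50 | P0:I, P1:I, P2:I, P3:M(50) | bus: BusRdX

state = I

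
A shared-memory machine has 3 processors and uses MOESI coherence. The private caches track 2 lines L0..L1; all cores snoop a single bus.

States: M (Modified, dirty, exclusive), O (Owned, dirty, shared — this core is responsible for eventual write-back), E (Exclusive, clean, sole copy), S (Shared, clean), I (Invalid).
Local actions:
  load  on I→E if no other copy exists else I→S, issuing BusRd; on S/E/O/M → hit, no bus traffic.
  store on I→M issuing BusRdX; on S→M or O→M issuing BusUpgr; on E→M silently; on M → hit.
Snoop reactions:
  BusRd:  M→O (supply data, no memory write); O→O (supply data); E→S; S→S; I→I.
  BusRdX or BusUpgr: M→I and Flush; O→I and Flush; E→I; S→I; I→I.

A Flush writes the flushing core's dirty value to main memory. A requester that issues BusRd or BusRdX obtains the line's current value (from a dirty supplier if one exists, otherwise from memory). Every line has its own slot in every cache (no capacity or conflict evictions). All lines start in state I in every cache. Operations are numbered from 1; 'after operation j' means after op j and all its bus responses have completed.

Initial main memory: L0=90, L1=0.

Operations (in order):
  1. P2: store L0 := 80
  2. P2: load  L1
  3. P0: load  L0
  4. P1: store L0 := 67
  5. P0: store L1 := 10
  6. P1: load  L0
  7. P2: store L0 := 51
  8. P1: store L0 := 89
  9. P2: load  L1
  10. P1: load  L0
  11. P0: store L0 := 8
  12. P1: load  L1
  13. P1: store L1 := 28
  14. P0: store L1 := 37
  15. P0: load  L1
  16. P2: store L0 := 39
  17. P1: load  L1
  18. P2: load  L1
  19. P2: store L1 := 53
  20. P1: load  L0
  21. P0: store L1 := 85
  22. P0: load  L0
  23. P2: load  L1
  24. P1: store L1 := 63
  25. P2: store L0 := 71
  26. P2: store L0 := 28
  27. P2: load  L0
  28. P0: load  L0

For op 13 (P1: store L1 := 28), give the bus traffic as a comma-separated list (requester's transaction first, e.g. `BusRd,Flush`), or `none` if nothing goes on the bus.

[1] P2: store L0 := 80 | P0:I, P1:I, P2:M(80) | bus: BusRdX
[2] P2: load  L1 | P0:I, P1:I, P2:E(0) | bus: BusRd
[3] P0: load  L0 | P0:S(80), P1:I, P2:O(80) | bus: BusRd
[4] P1: store L0 := 67 | P0:I, P1:M(67), P2:I | bus: BusRdX,Flush
[5] P0: store L1 := 10 | P0:M(10), P1:I, P2:I | bus: BusRdX
[6] P1: load  L0 | P0:I, P1:M(67), P2:I | bus: none
[7] P2: store L0 := 51 | P0:I, P1:I, P2:M(51) | bus: BusRdX,Flush
[8] P1: store L0 := 89 | P0:I, P1:M(89), P2:I | bus: BusRdX,Flush
[9] P2: load  L1 | P0:O(10), P1:I, P2:S(10) | bus: BusRd
[10] P1: load  L0 | P0:I, P1:M(89), P2:I | bus: none
[11] P0: store L0 := 8 | P0:M(8), P1:I, P2:I | bus: BusRdX,Flush
[12] P1: load  L1 | P0:O(10), P1:S(10), P2:S(10) | bus: BusRd
[13] P1: store L1 := 28 | P0:I, P1:M(28), P2:I | bus: BusUpgr,Flush
[14] P0: store L1 := 37 | P0:M(37), P1:I, P2:I | bus: BusRdX,Flush
[15] P0: load  L1 | P0:M(37), P1:I, P2:I | bus: none
[16] P2: store L0 := 39 | P0:I, P1:I, P2:M(39) | bus: BusRdX,Flush
[17] P1: load  L1 | P0:O(37), P1:S(37), P2:I | bus: BusRd
[18] P2: load  L1 | P0:O(37), P1:S(37), P2:S(37) | bus: BusRd
[19] P2: store L1 := 53 | P0:I, P1:I, P2:M(53) | bus: BusUpgr,Flush
[20] P1: load  L0 | P0:I, P1:S(39), P2:O(39) | bus: BusRd
[21] P0: store L1 := 85 | P0:M(85), P1:I, P2:I | bus: BusRdX,Flush
[22] P0: load  L0 | P0:S(39), P1:S(39), P2:O(39) | bus: BusRd
[23] P2: load  L1 | P0:O(85), P1:I, P2:S(85) | bus: BusRd
[24] P1: store L1 := 63 | P0:I, P1:M(63), P2:I | bus: BusRdX,Flush
[25] P2: store L0 := 71 | P0:I, P1:I, P2:M(71) | bus: BusUpgr
[26] P2: store L0 := 28 | P0:I, P1:I, P2:M(28) | bus: none
[27] P2: load  L0 | P0:I, P1:I, P2:M(28) | bus: none
[28] P0: load  L0 | P0:S(28), P1:I, P2:O(28) | bus: BusRd

bus = BusUpgr,Flush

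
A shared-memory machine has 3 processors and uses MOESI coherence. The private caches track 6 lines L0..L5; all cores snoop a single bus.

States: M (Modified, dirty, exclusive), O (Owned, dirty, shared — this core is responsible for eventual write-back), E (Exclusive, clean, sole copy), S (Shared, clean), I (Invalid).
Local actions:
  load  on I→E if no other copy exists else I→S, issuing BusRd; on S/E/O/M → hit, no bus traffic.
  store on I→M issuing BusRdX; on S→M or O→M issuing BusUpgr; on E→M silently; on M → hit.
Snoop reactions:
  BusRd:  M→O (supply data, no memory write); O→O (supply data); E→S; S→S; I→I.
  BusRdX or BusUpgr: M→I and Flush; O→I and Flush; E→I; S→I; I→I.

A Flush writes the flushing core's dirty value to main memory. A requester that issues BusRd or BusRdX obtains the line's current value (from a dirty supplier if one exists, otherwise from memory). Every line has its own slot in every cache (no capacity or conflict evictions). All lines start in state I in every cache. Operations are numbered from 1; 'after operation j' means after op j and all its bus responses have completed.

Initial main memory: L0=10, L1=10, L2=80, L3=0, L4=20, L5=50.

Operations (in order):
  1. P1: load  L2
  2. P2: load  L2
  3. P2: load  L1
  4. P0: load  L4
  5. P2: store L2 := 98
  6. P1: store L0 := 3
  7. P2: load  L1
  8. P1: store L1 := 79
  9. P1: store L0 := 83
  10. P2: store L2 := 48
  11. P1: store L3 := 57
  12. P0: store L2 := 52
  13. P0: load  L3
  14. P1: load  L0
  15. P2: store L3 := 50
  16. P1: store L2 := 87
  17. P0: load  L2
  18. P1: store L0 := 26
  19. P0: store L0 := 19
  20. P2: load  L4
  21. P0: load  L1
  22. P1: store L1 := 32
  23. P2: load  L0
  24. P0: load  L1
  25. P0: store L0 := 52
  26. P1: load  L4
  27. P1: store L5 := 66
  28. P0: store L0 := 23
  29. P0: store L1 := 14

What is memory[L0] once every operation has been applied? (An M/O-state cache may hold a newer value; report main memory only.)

1. P1: load  L2  bus=[BusRd]  L2: P0=I P1=E P2=I  mem[L2]=80
2. P2: load  L2  bus=[BusRd]  L2: P0=I P1=S P2=S  mem[L2]=80
3. P2: load  L1  bus=[BusRd]  L1: P0=I P1=I P2=E  mem[L1]=10
4. P0: load  L4  bus=[BusRd]  L4: P0=E P1=I P2=I  mem[L4]=20
5. P2: store L2 := 98  bus=[BusUpgr]  L2: P0=I P1=I P2=M  mem[L2]=80
6. P1: store L0 := 3  bus=[BusRdX]  L0: P0=I P1=M P2=I  mem[L0]=10
7. P2: load  L1  bus=[-]  L1: P0=I P1=I P2=E  mem[L1]=10
8. P1: store L1 := 79  bus=[BusRdX]  L1: P0=I P1=M P2=I  mem[L1]=10
9. P1: store L0 := 83  bus=[-]  L0: P0=I P1=M P2=I  mem[L0]=10
10. P2: store L2 := 48  bus=[-]  L2: P0=I P1=I P2=M  mem[L2]=80
11. P1: store L3 := 57  bus=[BusRdX]  L3: P0=I P1=M P2=I  mem[L3]=0
12. P0: store L2 := 52  bus=[BusRdX,Flush]  L2: P0=M P1=I P2=I  mem[L2]=48
13. P0: load  L3  bus=[BusRd]  L3: P0=S P1=O P2=I  mem[L3]=0
14. P1: load  L0  bus=[-]  L0: P0=I P1=M P2=I  mem[L0]=10
15. P2: store L3 := 50  bus=[BusRdX,Flush]  L3: P0=I P1=I P2=M  mem[L3]=57
16. P1: store L2 := 87  bus=[BusRdX,Flush]  L2: P0=I P1=M P2=I  mem[L2]=52
17. P0: load  L2  bus=[BusRd]  L2: P0=S P1=O P2=I  mem[L2]=52
18. P1: store L0 := 26  bus=[-]  L0: P0=I P1=M P2=I  mem[L0]=10
19. P0: store L0 := 19  bus=[BusRdX,Flush]  L0: P0=M P1=I P2=I  mem[L0]=26
20. P2: load  L4  bus=[BusRd]  L4: P0=S P1=I P2=S  mem[L4]=20
21. P0: load  L1  bus=[BusRd]  L1: P0=S P1=O P2=I  mem[L1]=10
22. P1: store L1 := 32  bus=[BusUpgr]  L1: P0=I P1=M P2=I  mem[L1]=10
23. P2: load  L0  bus=[BusRd]  L0: P0=O P1=I P2=S  mem[L0]=26
24. P0: load  L1  bus=[BusRd]  L1: P0=S P1=O P2=I  mem[L1]=10
25. P0: store L0 := 52  bus=[BusUpgr]  L0: P0=M P1=I P2=I  mem[L0]=26
26. P1: load  L4  bus=[BusRd]  L4: P0=S P1=S P2=S  mem[L4]=20
27. P1: store L5 := 66  bus=[BusRdX]  L5: P0=I P1=M P2=I  mem[L5]=50
28. P0: store L0 := 23  bus=[-]  L0: P0=M P1=I P2=I  mem[L0]=26
29. P0: store L1 := 14  bus=[BusUpgr,Flush]  L1: P0=M P1=I P2=I  mem[L1]=32

memory[L0] = 26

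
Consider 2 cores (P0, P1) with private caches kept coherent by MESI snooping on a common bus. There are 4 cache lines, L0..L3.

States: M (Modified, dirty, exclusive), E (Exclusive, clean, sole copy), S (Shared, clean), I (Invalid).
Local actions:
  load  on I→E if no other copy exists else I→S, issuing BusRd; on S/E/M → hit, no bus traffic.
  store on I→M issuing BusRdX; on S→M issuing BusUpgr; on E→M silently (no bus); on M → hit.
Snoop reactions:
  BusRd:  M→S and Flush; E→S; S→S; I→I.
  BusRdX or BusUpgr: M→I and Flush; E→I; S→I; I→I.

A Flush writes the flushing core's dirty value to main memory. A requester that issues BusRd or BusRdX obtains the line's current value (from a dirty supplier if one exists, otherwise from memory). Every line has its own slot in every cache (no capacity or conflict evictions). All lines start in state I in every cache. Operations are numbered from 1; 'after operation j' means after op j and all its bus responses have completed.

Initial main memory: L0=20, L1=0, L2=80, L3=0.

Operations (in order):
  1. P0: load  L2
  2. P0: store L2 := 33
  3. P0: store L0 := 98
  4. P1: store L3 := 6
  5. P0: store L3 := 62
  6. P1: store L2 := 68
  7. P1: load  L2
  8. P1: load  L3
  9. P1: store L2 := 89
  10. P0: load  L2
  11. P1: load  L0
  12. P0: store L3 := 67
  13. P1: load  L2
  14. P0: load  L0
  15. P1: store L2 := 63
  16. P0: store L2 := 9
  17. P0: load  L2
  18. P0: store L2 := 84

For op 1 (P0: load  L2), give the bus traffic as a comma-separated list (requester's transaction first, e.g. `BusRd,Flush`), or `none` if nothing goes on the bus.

bus = BusRd

1. P0: load  L2  bus=[BusRd]  L2: P0=E P1=I  mem[L2]=80
2. P0: store L2 := 33  bus=[-]  L2: P0=M P1=I  mem[L2]=80
3. P0: store L0 := 98  bus=[BusRdX]  L0: P0=M P1=I  mem[L0]=20
4. P1: store L3 := 6  bus=[BusRdX]  L3: P0=I P1=M  mem[L3]=0
5. P0: store L3 := 62  bus=[BusRdX,Flush]  L3: P0=M P1=I  mem[L3]=6
6. P1: store L2 := 68  bus=[BusRdX,Flush]  L2: P0=I P1=M  mem[L2]=33
7. P1: load  L2  bus=[-]  L2: P0=I P1=M  mem[L2]=33
8. P1: load  L3  bus=[BusRd,Flush]  L3: P0=S P1=S  mem[L3]=62
9. P1: store L2 := 89  bus=[-]  L2: P0=I P1=M  mem[L2]=33
10. P0: load  L2  bus=[BusRd,Flush]  L2: P0=S P1=S  mem[L2]=89
11. P1: load  L0  bus=[BusRd,Flush]  L0: P0=S P1=S  mem[L0]=98
12. P0: store L3 := 67  bus=[BusUpgr]  L3: P0=M P1=I  mem[L3]=62
13. P1: load  L2  bus=[-]  L2: P0=S P1=S  mem[L2]=89
14. P0: load  L0  bus=[-]  L0: P0=S P1=S  mem[L0]=98
15. P1: store L2 := 63  bus=[BusUpgr]  L2: P0=I P1=M  mem[L2]=89
16. P0: store L2 := 9  bus=[BusRdX,Flush]  L2: P0=M P1=I  mem[L2]=63
17. P0: load  L2  bus=[-]  L2: P0=M P1=I  mem[L2]=63
18. P0: store L2 := 84  bus=[-]  L2: P0=M P1=I  mem[L2]=63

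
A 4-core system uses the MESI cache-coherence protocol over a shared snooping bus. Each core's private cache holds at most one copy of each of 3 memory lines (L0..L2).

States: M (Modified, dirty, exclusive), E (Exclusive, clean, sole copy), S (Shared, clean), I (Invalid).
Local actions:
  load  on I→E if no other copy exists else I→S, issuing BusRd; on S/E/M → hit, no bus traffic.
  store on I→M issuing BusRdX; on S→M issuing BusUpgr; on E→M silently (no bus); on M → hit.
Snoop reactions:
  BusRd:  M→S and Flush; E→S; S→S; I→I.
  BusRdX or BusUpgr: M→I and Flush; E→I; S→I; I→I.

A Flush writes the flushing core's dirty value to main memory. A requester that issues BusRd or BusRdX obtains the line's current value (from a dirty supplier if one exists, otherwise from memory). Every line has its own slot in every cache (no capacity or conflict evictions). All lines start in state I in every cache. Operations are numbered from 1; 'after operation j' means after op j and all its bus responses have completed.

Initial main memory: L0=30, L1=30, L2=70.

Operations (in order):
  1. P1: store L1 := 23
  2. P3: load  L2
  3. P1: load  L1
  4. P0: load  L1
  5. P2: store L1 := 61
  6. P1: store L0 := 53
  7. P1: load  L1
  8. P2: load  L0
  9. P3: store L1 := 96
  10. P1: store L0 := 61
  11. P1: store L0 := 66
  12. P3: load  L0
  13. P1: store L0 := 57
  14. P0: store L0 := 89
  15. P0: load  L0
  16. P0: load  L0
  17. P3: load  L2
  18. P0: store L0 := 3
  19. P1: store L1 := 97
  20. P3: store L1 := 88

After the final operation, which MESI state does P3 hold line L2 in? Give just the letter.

step 1: P1: store L1 := 23  ⟶  IMII  (L1)  txn=BusRdX  M[L1]=30
step 2: P3: load  L2  ⟶  IIIE  (L2)  txn=BusRd  M[L2]=70
step 3: P1: load  L1  ⟶  IMII  (L1)  txn=∅  M[L1]=30
step 4: P0: load  L1  ⟶  SSII  (L1)  txn=BusRd+Flush  M[L1]=23
step 5: P2: store L1 := 61  ⟶  IIMI  (L1)  txn=BusRdX  M[L1]=23
step 6: P1: store L0 := 53  ⟶  IMII  (L0)  txn=BusRdX  M[L0]=30
step 7: P1: load  L1  ⟶  ISSI  (L1)  txn=BusRd+Flush  M[L1]=61
step 8: P2: load  L0  ⟶  ISSI  (L0)  txn=BusRd+Flush  M[L0]=53
step 9: P3: store L1 := 96  ⟶  IIIM  (L1)  txn=BusRdX  M[L1]=61
step 10: P1: store L0 := 61  ⟶  IMII  (L0)  txn=BusUpgr  M[L0]=53
step 11: P1: store L0 := 66  ⟶  IMII  (L0)  txn=∅  M[L0]=53
step 12: P3: load  L0  ⟶  ISIS  (L0)  txn=BusRd+Flush  M[L0]=66
step 13: P1: store L0 := 57  ⟶  IMII  (L0)  txn=BusUpgr  M[L0]=66
step 14: P0: store L0 := 89  ⟶  MIII  (L0)  txn=BusRdX+Flush  M[L0]=57
step 15: P0: load  L0  ⟶  MIII  (L0)  txn=∅  M[L0]=57
step 16: P0: load  L0  ⟶  MIII  (L0)  txn=∅  M[L0]=57
step 17: P3: load  L2  ⟶  IIIE  (L2)  txn=∅  M[L2]=70
step 18: P0: store L0 := 3  ⟶  MIII  (L0)  txn=∅  M[L0]=57
step 19: P1: store L1 := 97  ⟶  IMII  (L1)  txn=BusRdX+Flush  M[L1]=96
step 20: P3: store L1 := 88  ⟶  IIIM  (L1)  txn=BusRdX+Flush  M[L1]=97

state = E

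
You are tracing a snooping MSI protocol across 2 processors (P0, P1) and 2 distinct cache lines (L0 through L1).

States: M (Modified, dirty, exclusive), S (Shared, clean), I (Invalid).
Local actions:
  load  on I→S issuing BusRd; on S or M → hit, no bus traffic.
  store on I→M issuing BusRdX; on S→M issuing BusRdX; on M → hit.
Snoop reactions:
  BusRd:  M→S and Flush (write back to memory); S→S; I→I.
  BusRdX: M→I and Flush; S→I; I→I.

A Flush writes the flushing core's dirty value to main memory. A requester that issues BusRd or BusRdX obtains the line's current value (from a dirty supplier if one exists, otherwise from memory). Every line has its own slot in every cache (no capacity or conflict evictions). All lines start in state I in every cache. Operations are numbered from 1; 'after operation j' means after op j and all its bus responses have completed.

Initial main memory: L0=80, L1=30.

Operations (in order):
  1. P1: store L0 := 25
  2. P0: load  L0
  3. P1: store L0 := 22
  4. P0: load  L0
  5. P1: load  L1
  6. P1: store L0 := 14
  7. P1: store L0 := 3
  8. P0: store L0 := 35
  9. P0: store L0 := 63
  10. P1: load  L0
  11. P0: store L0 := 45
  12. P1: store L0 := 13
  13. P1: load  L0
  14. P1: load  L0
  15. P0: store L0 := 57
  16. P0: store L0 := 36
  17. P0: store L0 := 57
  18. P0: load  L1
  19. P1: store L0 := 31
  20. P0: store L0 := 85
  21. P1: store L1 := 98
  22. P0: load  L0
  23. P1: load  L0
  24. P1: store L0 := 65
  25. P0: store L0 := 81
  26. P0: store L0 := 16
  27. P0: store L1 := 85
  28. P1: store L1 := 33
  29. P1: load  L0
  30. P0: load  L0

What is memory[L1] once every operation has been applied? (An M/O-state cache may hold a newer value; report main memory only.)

step 1: P1: store L0 := 25  ⟶  IM  (L0)  txn=BusRdX  M[L0]=80
step 2: P0: load  L0  ⟶  SS  (L0)  txn=BusRd+Flush  M[L0]=25
step 3: P1: store L0 := 22  ⟶  IM  (L0)  txn=BusRdX  M[L0]=25
step 4: P0: load  L0  ⟶  SS  (L0)  txn=BusRd+Flush  M[L0]=22
step 5: P1: load  L1  ⟶  IS  (L1)  txn=BusRd  M[L1]=30
step 6: P1: store L0 := 14  ⟶  IM  (L0)  txn=BusRdX  M[L0]=22
step 7: P1: store L0 := 3  ⟶  IM  (L0)  txn=∅  M[L0]=22
step 8: P0: store L0 := 35  ⟶  MI  (L0)  txn=BusRdX+Flush  M[L0]=3
step 9: P0: store L0 := 63  ⟶  MI  (L0)  txn=∅  M[L0]=3
step 10: P1: load  L0  ⟶  SS  (L0)  txn=BusRd+Flush  M[L0]=63
step 11: P0: store L0 := 45  ⟶  MI  (L0)  txn=BusRdX  M[L0]=63
step 12: P1: store L0 := 13  ⟶  IM  (L0)  txn=BusRdX+Flush  M[L0]=45
step 13: P1: load  L0  ⟶  IM  (L0)  txn=∅  M[L0]=45
step 14: P1: load  L0  ⟶  IM  (L0)  txn=∅  M[L0]=45
step 15: P0: store L0 := 57  ⟶  MI  (L0)  txn=BusRdX+Flush  M[L0]=13
step 16: P0: store L0 := 36  ⟶  MI  (L0)  txn=∅  M[L0]=13
step 17: P0: store L0 := 57  ⟶  MI  (L0)  txn=∅  M[L0]=13
step 18: P0: load  L1  ⟶  SS  (L1)  txn=BusRd  M[L1]=30
step 19: P1: store L0 := 31  ⟶  IM  (L0)  txn=BusRdX+Flush  M[L0]=57
step 20: P0: store L0 := 85  ⟶  MI  (L0)  txn=BusRdX+Flush  M[L0]=31
step 21: P1: store L1 := 98  ⟶  IM  (L1)  txn=BusRdX  M[L1]=30
step 22: P0: load  L0  ⟶  MI  (L0)  txn=∅  M[L0]=31
step 23: P1: load  L0  ⟶  SS  (L0)  txn=BusRd+Flush  M[L0]=85
step 24: P1: store L0 := 65  ⟶  IM  (L0)  txn=BusRdX  M[L0]=85
step 25: P0: store L0 := 81  ⟶  MI  (L0)  txn=BusRdX+Flush  M[L0]=65
step 26: P0: store L0 := 16  ⟶  MI  (L0)  txn=∅  M[L0]=65
step 27: P0: store L1 := 85  ⟶  MI  (L1)  txn=BusRdX+Flush  M[L1]=98
step 28: P1: store L1 := 33  ⟶  IM  (L1)  txn=BusRdX+Flush  M[L1]=85
step 29: P1: load  L0  ⟶  SS  (L0)  txn=BusRd+Flush  M[L0]=16
step 30: P0: load  L0  ⟶  SS  (L0)  txn=∅  M[L0]=16

memory[L1] = 85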